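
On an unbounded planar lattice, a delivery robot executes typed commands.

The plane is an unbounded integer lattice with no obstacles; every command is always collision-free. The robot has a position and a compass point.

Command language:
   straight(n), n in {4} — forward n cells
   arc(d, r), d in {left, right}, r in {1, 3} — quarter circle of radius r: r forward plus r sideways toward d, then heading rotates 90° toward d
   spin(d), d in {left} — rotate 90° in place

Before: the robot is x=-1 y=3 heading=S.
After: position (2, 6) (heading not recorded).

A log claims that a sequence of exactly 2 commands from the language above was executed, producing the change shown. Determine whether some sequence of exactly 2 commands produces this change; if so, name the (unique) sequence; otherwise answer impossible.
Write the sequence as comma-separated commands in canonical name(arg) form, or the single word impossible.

spin(left), arc(left, 3)

key: running arc(left, 3) before spin(left) would end elsewhere — order is forced
initial: x=-1 y=3 heading=S
1. spin(left) → x=-1 y=3 heading=E
2. arc(left, 3) → x=2 y=6 heading=N
all 36 alternatives checked — unique.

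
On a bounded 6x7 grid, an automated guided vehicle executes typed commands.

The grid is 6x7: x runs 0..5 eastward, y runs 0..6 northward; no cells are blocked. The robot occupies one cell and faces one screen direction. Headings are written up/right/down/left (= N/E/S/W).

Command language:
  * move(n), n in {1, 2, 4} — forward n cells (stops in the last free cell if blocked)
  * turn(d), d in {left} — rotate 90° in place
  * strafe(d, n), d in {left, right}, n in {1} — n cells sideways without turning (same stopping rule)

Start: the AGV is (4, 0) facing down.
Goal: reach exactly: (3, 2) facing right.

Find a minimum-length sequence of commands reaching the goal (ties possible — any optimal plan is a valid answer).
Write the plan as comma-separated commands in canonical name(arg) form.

strafe(right, 1), turn(left), strafe(left, 1), strafe(left, 1)

from: (4, 0) facing down
t=1 strafe(right, 1) ⇒ (3, 0) facing down
t=2 turn(left) ⇒ (3, 0) facing right
t=3 strafe(left, 1) ⇒ (3, 1) facing right
t=4 strafe(left, 1) ⇒ (3, 2) facing right
minimal: 4 command(s), checked below 4.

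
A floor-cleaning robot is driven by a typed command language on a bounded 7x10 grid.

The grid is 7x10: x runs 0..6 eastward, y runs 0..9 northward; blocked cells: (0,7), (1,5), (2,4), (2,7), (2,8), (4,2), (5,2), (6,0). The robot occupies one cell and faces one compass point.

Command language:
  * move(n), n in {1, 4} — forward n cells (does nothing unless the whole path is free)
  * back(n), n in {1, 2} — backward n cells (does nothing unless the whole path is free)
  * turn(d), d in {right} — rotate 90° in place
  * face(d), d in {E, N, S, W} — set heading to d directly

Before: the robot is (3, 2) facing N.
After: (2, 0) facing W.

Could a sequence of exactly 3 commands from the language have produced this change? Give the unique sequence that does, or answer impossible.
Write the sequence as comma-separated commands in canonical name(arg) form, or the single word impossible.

back(2), face(W), move(1)

key: position moved to (2,0) AND the heading swung to W — translation plus rotation needed
begin: (3, 2) facing N
t=1 back(2) ⇒ (3, 0) facing N
t=2 face(W) ⇒ (3, 0) facing W
t=3 move(1) ⇒ (2, 0) facing W
all 729 alternatives checked — unique.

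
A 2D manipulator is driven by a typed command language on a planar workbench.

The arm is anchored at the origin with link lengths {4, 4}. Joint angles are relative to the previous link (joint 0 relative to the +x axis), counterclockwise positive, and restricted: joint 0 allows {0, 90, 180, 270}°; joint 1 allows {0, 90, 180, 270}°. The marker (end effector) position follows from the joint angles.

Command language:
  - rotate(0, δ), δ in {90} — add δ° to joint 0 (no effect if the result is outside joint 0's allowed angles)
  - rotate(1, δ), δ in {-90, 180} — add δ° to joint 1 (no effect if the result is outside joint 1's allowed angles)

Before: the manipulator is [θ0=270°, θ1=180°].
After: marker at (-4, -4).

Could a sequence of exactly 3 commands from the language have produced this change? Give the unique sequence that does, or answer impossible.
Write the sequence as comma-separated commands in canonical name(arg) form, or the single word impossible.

rotate(1, -90), rotate(1, -90), rotate(1, -90)

initial: [θ0=270°, θ1=180°]
step 1 (rotate(1, -90)): [θ0=270°, θ1=90°]
step 2 (rotate(1, -90)): [θ0=270°, θ1=0°]
step 3 (rotate(1, -90)): [θ0=270°, θ1=270°]
no other 3-command option fits: unique.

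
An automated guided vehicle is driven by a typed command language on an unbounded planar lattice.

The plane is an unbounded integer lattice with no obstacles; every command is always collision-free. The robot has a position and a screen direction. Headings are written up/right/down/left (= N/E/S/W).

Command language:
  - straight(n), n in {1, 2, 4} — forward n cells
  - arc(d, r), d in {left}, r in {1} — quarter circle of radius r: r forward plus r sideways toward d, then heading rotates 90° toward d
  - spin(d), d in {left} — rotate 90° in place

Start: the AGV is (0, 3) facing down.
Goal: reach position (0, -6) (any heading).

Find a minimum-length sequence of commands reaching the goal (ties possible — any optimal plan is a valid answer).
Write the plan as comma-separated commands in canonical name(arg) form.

straight(4), straight(4), straight(1)

begin: (0, 3) facing down
step 1 (straight(4)): (0, -1) facing down
step 2 (straight(4)): (0, -5) facing down
step 3 (straight(1)): (0, -6) facing down
shorter routes all fall short; 3 is best.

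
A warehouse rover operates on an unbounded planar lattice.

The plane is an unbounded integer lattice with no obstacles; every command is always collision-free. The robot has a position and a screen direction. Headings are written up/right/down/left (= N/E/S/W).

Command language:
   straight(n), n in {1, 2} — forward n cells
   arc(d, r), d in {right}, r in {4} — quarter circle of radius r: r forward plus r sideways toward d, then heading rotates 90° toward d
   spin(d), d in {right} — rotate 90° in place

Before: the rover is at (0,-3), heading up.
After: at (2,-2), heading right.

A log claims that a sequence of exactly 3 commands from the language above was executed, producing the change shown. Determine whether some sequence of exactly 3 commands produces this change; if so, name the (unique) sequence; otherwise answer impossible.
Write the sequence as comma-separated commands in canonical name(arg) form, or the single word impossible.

straight(1), spin(right), straight(2)

key: order matters: swapping straight(1) and straight(2) lands elsewhere
from: at (0,-3), heading up
t=1 straight(1) ⇒ at (0,-2), heading up
t=2 spin(right) ⇒ at (0,-2), heading right
t=3 straight(2) ⇒ at (2,-2), heading right
no rival 3-sequence matches.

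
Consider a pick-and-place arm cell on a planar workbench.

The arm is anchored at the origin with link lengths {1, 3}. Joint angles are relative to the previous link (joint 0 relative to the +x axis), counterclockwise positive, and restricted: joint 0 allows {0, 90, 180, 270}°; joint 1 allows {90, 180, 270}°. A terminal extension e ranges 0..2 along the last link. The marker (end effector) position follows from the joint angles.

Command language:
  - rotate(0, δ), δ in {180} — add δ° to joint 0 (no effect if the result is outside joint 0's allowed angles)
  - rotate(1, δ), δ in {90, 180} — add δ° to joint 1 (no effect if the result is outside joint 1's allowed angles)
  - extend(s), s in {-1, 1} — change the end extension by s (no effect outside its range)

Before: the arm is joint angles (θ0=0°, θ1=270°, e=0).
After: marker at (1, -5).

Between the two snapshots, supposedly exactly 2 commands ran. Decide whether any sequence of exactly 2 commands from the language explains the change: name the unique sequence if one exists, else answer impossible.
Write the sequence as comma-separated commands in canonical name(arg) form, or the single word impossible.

extend(1), extend(1)

start: joint angles (θ0=0°, θ1=270°, e=0)
[1] after extend(1): joint angles (θ0=0°, θ1=270°, e=1)
[2] after extend(1): joint angles (θ0=0°, θ1=270°, e=2)
no rival 2-sequence matches.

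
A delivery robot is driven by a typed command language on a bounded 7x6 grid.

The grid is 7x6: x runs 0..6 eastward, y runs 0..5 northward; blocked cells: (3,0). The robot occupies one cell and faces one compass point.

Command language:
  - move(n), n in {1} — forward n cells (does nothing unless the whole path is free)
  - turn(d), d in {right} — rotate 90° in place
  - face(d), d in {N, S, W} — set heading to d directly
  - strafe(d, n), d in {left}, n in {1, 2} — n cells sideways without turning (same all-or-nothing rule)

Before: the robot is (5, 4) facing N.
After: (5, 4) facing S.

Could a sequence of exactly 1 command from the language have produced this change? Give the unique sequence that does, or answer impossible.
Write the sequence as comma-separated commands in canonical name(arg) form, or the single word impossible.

face(S)

key: parked at (5,4) the whole time — nothing moves the robot
from: (5, 4) facing N
1. face(S) → (5, 4) facing S
uniquely the one of 7 1-step routes that fits.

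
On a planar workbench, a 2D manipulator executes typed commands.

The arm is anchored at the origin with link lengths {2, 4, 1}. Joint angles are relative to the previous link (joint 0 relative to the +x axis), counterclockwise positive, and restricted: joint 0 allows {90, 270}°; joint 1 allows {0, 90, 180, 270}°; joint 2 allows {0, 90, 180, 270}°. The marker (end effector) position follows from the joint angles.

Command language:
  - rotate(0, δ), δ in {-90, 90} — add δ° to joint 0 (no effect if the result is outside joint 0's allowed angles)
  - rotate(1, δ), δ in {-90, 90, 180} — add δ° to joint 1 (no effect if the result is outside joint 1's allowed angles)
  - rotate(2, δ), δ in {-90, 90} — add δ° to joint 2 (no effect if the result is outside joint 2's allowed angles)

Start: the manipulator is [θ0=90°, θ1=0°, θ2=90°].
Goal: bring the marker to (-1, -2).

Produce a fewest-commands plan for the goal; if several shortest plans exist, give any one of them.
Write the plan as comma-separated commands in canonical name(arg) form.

rotate(2, -90), rotate(2, -90), rotate(1, 180)

initial: [θ0=90°, θ1=0°, θ2=90°]
1. rotate(2, -90) → [θ0=90°, θ1=0°, θ2=0°]
2. rotate(2, -90) → [θ0=90°, θ1=0°, θ2=270°]
3. rotate(1, 180) → [θ0=90°, θ1=180°, θ2=270°]
nothing shorter than 3 reaches the goal.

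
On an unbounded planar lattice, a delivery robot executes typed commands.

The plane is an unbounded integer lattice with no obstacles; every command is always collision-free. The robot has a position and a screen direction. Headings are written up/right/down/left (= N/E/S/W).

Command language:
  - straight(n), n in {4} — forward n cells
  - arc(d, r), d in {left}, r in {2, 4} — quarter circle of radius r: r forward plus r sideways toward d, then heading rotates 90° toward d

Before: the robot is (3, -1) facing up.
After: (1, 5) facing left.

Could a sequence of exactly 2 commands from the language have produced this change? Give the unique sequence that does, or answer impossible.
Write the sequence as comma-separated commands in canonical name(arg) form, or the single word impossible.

key: position moved to (1,5) AND the heading swung to W — translation plus rotation needed
begin: (3, -1) facing up
1. straight(4) → (3, 3) facing up
2. arc(left, 2) → (1, 5) facing left
no rival 2-sequence matches.

straight(4), arc(left, 2)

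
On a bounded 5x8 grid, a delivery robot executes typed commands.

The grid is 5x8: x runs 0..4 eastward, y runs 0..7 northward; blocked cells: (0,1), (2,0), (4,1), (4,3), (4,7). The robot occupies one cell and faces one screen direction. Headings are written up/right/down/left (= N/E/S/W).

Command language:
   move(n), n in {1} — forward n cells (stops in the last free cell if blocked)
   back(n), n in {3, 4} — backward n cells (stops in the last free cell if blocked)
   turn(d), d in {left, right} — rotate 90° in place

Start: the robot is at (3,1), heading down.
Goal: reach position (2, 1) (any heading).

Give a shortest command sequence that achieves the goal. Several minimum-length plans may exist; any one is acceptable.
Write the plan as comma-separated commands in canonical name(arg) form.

start: at (3,1), heading down
[1] after turn(right): at (3,1), heading left
[2] after move(1): at (2,1), heading left
minimal: 2 command(s), checked below 2.

turn(right), move(1)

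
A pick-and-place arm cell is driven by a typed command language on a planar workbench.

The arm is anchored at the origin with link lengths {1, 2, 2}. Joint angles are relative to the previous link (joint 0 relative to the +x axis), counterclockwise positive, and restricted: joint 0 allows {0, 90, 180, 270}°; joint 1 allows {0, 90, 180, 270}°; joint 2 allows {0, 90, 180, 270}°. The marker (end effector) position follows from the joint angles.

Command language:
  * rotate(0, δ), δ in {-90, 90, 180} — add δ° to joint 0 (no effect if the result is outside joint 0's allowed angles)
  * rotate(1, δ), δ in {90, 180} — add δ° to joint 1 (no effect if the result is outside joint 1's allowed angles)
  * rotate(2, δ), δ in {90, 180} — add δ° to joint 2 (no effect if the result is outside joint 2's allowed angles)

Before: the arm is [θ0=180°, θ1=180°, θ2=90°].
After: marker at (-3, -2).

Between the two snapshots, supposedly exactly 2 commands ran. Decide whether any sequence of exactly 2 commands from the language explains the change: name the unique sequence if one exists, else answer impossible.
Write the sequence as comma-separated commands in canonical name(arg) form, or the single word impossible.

rotate(1, 90), rotate(1, 90)

t0: [θ0=180°, θ1=180°, θ2=90°]
1. rotate(1, 90) → [θ0=180°, θ1=270°, θ2=90°]
2. rotate(1, 90) → [θ0=180°, θ1=0°, θ2=90°]
uniquely the one of 49 2-step routes that fits.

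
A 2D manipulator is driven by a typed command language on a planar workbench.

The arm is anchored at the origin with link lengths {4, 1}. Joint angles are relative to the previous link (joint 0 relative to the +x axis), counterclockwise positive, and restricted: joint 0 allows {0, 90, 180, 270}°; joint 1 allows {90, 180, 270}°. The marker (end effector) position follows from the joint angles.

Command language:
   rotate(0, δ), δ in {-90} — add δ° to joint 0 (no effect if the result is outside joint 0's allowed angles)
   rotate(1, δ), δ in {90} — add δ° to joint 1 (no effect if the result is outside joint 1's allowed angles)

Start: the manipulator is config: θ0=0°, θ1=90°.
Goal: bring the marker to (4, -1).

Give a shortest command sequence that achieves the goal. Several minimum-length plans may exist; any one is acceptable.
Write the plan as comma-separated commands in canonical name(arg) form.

rotate(1, 90), rotate(1, 90)

initial: config: θ0=0°, θ1=90°
1. rotate(1, 90) → config: θ0=0°, θ1=180°
2. rotate(1, 90) → config: θ0=0°, θ1=270°
nothing shorter than 2 reaches the goal.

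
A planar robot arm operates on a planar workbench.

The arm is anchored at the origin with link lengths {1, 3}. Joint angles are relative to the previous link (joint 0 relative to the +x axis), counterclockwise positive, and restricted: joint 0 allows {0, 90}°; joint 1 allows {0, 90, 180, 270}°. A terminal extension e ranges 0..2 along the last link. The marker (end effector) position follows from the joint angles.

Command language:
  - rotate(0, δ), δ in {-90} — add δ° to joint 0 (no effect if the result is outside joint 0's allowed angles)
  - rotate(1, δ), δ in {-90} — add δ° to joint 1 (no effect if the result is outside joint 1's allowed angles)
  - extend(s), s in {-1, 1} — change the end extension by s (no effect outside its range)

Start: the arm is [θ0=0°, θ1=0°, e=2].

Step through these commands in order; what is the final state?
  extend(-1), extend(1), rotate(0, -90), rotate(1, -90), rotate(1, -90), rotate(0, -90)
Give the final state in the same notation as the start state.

[θ0=0°, θ1=180°, e=2]

initial: [θ0=0°, θ1=0°, e=2]
[1] after extend(-1): [θ0=0°, θ1=0°, e=1]
[2] after extend(1): [θ0=0°, θ1=0°, e=2]
[3] after rotate(0, -90): [θ0=0°, θ1=0°, e=2]
[4] after rotate(1, -90): [θ0=0°, θ1=270°, e=2]
[5] after rotate(1, -90): [θ0=0°, θ1=180°, e=2]
[6] after rotate(0, -90): [θ0=0°, θ1=180°, e=2]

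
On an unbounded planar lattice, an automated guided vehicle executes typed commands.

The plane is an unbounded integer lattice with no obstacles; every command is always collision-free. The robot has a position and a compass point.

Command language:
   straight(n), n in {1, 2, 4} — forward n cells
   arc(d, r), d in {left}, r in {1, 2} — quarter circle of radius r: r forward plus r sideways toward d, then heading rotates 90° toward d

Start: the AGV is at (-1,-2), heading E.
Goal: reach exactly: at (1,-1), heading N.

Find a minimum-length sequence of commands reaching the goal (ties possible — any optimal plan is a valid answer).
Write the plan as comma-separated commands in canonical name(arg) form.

initial: at (-1,-2), heading E
1. straight(1) → at (0,-2), heading E
2. arc(left, 1) → at (1,-1), heading N
no 1-step plan works, so 2 is optimal.

straight(1), arc(left, 1)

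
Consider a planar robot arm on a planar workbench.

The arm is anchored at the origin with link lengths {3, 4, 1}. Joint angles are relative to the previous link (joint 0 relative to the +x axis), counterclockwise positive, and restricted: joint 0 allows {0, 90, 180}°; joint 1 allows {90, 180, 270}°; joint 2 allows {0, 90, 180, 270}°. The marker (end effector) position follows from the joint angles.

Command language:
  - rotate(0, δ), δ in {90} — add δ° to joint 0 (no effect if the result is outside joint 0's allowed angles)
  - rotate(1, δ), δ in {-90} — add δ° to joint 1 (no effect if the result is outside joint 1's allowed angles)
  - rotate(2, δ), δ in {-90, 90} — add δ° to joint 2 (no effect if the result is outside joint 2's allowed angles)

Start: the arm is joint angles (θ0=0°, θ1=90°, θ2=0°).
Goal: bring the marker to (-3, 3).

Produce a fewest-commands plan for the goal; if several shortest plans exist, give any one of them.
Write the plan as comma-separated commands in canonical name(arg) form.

begin: joint angles (θ0=0°, θ1=90°, θ2=0°)
step 1 (rotate(2, -90)): joint angles (θ0=0°, θ1=90°, θ2=270°)
step 2 (rotate(2, -90)): joint angles (θ0=0°, θ1=90°, θ2=180°)
step 3 (rotate(0, 90)): joint angles (θ0=90°, θ1=90°, θ2=180°)
minimal: 3 command(s), checked below 3.

rotate(2, -90), rotate(2, -90), rotate(0, 90)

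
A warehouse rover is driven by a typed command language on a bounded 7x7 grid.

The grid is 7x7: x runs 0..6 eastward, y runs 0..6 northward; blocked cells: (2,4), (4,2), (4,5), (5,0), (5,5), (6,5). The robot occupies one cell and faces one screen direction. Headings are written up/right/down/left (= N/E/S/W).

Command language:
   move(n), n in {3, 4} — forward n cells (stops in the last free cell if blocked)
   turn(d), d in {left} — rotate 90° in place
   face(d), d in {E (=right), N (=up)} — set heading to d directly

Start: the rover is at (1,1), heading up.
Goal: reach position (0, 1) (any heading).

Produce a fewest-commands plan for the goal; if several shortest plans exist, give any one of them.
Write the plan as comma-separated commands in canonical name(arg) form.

start: at (1,1), heading up
t=1 turn(left) ⇒ at (1,1), heading left
t=2 move(3) ⇒ at (0,1), heading left
shorter routes all fall short; 2 is best.

turn(left), move(3)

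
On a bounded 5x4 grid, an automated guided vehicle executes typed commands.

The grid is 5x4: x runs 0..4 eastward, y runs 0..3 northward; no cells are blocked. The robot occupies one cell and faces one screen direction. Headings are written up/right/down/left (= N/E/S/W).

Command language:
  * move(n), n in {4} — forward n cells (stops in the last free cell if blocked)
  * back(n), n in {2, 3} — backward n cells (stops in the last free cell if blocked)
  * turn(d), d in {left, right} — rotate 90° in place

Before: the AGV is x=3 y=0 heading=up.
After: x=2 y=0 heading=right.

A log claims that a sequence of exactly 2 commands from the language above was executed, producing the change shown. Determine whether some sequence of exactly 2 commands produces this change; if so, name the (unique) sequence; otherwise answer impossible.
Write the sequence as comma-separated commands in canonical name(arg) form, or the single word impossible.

impossible

checked all 2-command options: none fits.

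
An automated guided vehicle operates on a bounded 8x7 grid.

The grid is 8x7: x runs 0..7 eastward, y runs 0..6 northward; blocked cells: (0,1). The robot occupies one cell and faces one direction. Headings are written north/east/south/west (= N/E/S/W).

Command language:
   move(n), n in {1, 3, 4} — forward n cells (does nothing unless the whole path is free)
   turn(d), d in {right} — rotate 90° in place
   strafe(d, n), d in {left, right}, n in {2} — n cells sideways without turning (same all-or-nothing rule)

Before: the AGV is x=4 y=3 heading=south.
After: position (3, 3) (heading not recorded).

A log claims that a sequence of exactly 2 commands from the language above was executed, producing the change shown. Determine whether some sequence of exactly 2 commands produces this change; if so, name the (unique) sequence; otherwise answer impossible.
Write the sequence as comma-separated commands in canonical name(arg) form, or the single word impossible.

turn(right), move(1)

key: running move(1) before turn(right) would end elsewhere — order is forced
start: x=4 y=3 heading=south
[1] after turn(right): x=4 y=3 heading=west
[2] after move(1): x=3 y=3 heading=west
no other 2-command option fits: unique.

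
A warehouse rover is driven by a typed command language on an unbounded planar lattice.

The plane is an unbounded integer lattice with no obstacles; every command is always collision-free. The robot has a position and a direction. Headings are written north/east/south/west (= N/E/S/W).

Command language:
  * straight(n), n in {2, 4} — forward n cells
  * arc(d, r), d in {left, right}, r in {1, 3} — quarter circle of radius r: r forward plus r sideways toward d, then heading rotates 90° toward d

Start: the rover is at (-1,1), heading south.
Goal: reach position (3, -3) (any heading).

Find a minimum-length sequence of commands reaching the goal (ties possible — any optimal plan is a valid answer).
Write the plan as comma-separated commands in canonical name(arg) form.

start: at (-1,1), heading south
t=1 arc(left, 1) ⇒ at (0,0), heading east
t=2 arc(right, 3) ⇒ at (3,-3), heading south
nothing shorter than 2 reaches the goal.

arc(left, 1), arc(right, 3)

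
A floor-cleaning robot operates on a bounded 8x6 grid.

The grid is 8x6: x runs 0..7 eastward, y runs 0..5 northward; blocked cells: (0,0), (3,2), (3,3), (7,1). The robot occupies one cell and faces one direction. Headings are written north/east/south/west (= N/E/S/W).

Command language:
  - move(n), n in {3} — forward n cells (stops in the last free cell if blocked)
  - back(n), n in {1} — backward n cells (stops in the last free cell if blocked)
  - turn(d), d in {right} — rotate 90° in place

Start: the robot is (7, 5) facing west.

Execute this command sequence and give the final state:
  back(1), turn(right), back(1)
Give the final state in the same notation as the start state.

begin: (7, 5) facing west
step 1 (back(1)): (7, 5) facing west
step 2 (turn(right)): (7, 5) facing north
step 3 (back(1)): (7, 4) facing north

(7, 4) facing north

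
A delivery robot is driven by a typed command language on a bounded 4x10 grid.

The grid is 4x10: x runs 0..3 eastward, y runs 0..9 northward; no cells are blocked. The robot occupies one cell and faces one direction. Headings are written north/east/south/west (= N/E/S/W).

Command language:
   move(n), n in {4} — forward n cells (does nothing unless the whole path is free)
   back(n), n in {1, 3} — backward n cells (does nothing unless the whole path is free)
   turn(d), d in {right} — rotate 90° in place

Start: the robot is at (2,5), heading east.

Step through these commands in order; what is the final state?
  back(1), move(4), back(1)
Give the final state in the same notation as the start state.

at (0,5), heading east

t0: at (2,5), heading east
[1] after back(1): at (1,5), heading east
[2] after move(4): at (1,5), heading east
[3] after back(1): at (0,5), heading east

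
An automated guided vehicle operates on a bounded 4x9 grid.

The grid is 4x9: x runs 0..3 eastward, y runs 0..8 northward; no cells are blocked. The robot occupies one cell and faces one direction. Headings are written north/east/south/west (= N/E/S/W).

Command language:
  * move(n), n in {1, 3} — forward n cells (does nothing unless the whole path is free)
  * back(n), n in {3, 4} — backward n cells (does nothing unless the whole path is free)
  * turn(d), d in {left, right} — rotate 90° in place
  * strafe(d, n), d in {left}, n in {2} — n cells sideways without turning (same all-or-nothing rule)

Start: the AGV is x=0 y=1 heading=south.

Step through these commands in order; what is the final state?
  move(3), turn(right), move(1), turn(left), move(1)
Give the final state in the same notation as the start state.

t0: x=0 y=1 heading=south
1. move(3) → x=0 y=1 heading=south
2. turn(right) → x=0 y=1 heading=west
3. move(1) → x=0 y=1 heading=west
4. turn(left) → x=0 y=1 heading=south
5. move(1) → x=0 y=0 heading=south

x=0 y=0 heading=south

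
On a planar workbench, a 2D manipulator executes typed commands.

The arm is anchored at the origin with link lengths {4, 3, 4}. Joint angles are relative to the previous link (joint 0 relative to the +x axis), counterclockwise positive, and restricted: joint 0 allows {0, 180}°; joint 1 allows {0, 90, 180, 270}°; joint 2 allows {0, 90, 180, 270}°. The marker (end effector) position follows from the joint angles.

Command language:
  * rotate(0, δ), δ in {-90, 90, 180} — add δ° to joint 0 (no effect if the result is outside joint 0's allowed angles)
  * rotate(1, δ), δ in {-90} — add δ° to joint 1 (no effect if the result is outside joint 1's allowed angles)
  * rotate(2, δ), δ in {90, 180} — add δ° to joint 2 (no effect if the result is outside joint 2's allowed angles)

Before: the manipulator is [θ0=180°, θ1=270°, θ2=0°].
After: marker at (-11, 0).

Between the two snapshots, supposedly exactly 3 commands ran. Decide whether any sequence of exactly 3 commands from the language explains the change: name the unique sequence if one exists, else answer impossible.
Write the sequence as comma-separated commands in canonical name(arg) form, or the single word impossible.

from: [θ0=180°, θ1=270°, θ2=0°]
1. rotate(1, -90) → [θ0=180°, θ1=180°, θ2=0°]
2. rotate(1, -90) → [θ0=180°, θ1=90°, θ2=0°]
3. rotate(1, -90) → [θ0=180°, θ1=0°, θ2=0°]
no other 3-command option fits: unique.

rotate(1, -90), rotate(1, -90), rotate(1, -90)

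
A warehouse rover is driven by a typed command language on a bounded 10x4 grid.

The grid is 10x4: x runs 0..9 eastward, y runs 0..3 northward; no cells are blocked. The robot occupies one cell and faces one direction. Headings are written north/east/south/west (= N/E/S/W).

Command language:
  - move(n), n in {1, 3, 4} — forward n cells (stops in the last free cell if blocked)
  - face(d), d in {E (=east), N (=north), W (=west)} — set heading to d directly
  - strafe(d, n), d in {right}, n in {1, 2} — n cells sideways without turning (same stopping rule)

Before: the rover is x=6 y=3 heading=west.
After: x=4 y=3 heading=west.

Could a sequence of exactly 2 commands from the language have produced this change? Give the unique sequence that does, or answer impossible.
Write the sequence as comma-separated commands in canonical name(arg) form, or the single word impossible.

move(1), move(1)

key: still facing W at the end — nothing in the sequence rotates
initial: x=6 y=3 heading=west
[1] after move(1): x=5 y=3 heading=west
[2] after move(1): x=4 y=3 heading=west
no other 2-command option fits: unique.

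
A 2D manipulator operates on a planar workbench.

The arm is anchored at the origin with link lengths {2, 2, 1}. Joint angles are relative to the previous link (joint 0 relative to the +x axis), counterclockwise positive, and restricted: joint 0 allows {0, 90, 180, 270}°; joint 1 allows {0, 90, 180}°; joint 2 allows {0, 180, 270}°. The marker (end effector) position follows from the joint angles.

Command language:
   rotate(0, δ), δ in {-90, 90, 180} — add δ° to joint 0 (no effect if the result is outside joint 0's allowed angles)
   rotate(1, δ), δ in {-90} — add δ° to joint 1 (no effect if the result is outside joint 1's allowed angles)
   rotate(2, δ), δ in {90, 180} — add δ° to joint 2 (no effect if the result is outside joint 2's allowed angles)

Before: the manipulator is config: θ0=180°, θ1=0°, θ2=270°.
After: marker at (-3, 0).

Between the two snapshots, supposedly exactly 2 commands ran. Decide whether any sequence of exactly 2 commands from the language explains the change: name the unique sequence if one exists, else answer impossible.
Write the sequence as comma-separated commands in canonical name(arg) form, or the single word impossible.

rotate(2, 90), rotate(2, 180)

key: order matters: swapping rotate(2, 90) and rotate(2, 180) lands elsewhere
start: config: θ0=180°, θ1=0°, θ2=270°
1. rotate(2, 90) → config: θ0=180°, θ1=0°, θ2=0°
2. rotate(2, 180) → config: θ0=180°, θ1=0°, θ2=180°
no rival 2-sequence matches.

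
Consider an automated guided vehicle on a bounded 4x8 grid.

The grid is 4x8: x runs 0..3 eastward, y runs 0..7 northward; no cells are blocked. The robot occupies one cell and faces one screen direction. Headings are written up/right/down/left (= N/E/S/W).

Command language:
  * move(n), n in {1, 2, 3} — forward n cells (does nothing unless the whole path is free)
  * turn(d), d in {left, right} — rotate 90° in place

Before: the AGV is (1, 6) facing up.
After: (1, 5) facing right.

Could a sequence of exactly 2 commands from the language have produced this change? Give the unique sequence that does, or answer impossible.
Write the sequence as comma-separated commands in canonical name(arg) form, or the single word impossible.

every 2-command combo misses the target.

impossible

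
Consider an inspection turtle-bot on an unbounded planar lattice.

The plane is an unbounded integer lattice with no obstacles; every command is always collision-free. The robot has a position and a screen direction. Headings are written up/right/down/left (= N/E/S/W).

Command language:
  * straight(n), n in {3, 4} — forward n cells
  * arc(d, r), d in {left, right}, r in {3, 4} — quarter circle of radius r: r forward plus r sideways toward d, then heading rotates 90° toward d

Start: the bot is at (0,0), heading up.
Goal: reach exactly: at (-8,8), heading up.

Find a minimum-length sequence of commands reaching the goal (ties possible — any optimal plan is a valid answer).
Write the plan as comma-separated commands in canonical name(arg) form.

arc(left, 4), arc(right, 4)

from: at (0,0), heading up
step 1 (arc(left, 4)): at (-4,4), heading left
step 2 (arc(right, 4)): at (-8,8), heading up
minimal: 2 command(s), checked below 2.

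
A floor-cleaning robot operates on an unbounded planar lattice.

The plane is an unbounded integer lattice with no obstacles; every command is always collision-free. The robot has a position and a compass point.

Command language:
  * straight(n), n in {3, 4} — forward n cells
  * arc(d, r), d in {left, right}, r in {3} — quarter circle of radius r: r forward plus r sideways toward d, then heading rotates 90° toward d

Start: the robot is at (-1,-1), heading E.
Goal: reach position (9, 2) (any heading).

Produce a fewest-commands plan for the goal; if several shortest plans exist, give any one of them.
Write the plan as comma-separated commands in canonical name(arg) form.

straight(4), straight(3), arc(left, 3)

t0: at (-1,-1), heading E
t=1 straight(4) ⇒ at (3,-1), heading E
t=2 straight(3) ⇒ at (6,-1), heading E
t=3 arc(left, 3) ⇒ at (9,2), heading N
shorter routes all fall short; 3 is best.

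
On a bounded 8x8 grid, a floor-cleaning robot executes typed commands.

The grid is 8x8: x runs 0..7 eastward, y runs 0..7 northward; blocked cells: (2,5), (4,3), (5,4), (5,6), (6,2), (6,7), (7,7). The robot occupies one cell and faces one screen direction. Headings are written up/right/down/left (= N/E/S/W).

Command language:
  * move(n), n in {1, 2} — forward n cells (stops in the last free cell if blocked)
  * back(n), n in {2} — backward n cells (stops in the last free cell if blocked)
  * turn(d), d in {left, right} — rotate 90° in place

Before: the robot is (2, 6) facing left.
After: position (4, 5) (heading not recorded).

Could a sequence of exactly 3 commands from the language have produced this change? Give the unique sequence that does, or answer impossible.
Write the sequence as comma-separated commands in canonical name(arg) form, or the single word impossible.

back(2), turn(left), move(1)

key: running move(1) before back(2) would end elsewhere — order is forced
start: (2, 6) facing left
[1] after back(2): (4, 6) facing left
[2] after turn(left): (4, 6) facing down
[3] after move(1): (4, 5) facing down
all 125 alternatives checked — unique.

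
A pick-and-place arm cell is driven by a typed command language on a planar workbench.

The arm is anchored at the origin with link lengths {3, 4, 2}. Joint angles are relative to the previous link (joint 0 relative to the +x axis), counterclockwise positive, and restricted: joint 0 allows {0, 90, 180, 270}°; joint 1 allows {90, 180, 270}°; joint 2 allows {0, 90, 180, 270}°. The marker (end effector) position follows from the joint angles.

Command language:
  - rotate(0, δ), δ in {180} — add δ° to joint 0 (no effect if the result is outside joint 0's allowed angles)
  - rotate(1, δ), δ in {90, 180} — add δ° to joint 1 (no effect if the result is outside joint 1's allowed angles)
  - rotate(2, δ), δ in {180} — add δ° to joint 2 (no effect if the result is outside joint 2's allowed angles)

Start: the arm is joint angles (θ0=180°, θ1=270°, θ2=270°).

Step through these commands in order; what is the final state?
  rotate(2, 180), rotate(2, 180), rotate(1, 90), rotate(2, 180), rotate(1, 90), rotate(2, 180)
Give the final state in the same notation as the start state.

start: joint angles (θ0=180°, θ1=270°, θ2=270°)
step 1 (rotate(2, 180)): joint angles (θ0=180°, θ1=270°, θ2=90°)
step 2 (rotate(2, 180)): joint angles (θ0=180°, θ1=270°, θ2=270°)
step 3 (rotate(1, 90)): joint angles (θ0=180°, θ1=270°, θ2=270°)
step 4 (rotate(2, 180)): joint angles (θ0=180°, θ1=270°, θ2=90°)
step 5 (rotate(1, 90)): joint angles (θ0=180°, θ1=270°, θ2=90°)
step 6 (rotate(2, 180)): joint angles (θ0=180°, θ1=270°, θ2=270°)

joint angles (θ0=180°, θ1=270°, θ2=270°)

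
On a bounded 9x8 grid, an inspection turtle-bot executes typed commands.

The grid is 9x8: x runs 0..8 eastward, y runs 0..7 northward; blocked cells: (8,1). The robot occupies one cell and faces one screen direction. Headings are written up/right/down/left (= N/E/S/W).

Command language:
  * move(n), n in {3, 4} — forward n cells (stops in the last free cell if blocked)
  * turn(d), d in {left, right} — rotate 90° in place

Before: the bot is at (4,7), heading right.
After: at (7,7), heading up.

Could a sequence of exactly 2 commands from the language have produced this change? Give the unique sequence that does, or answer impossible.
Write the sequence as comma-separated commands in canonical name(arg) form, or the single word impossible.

key: position moved to (7,7) AND the heading swung to N — translation plus rotation needed
initial: at (4,7), heading right
step 1 (move(3)): at (7,7), heading right
step 2 (turn(left)): at (7,7), heading up
uniquely the one of 16 2-step routes that fits.

move(3), turn(left)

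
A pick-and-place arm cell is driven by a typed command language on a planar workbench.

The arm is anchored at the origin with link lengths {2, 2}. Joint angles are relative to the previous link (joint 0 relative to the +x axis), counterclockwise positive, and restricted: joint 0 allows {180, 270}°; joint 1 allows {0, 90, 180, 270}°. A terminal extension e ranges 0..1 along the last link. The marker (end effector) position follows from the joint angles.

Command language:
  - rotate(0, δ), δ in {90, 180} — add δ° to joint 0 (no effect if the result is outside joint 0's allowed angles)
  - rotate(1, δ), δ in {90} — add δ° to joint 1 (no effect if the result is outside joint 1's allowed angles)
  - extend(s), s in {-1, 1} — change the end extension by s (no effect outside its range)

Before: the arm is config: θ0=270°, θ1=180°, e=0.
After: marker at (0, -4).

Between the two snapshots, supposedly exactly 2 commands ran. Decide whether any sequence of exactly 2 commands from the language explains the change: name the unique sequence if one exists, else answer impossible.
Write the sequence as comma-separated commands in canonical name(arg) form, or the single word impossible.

initial: config: θ0=270°, θ1=180°, e=0
t=1 rotate(1, 90) ⇒ config: θ0=270°, θ1=270°, e=0
t=2 rotate(1, 90) ⇒ config: θ0=270°, θ1=0°, e=0
no other 2-command option fits: unique.

rotate(1, 90), rotate(1, 90)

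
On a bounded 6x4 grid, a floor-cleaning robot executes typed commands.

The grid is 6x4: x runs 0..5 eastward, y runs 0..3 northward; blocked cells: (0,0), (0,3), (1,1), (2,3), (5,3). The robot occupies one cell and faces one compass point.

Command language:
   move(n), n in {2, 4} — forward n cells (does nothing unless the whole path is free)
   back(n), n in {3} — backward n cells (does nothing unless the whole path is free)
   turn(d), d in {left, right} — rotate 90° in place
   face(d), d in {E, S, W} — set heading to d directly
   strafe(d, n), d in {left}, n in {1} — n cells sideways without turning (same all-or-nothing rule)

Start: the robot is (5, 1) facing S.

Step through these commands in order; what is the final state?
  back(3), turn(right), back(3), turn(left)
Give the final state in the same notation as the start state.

start: (5, 1) facing S
[1] after back(3): (5, 1) facing S
[2] after turn(right): (5, 1) facing W
[3] after back(3): (5, 1) facing W
[4] after turn(left): (5, 1) facing S

(5, 1) facing S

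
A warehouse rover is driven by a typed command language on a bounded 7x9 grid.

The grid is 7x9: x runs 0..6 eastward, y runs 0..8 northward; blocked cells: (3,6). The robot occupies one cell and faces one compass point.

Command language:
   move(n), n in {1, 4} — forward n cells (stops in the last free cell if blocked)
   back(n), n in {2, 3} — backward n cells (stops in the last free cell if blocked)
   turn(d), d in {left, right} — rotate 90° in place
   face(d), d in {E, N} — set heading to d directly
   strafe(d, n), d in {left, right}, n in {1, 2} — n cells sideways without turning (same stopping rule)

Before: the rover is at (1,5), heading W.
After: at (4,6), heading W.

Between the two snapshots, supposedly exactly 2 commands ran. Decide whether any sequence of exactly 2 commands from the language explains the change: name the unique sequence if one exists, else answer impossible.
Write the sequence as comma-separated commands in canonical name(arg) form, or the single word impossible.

key: heading stays W — no command in the sequence turns
from: at (1,5), heading W
t=1 back(3) ⇒ at (4,5), heading W
t=2 strafe(right, 1) ⇒ at (4,6), heading W
no rival 2-sequence matches.

back(3), strafe(right, 1)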